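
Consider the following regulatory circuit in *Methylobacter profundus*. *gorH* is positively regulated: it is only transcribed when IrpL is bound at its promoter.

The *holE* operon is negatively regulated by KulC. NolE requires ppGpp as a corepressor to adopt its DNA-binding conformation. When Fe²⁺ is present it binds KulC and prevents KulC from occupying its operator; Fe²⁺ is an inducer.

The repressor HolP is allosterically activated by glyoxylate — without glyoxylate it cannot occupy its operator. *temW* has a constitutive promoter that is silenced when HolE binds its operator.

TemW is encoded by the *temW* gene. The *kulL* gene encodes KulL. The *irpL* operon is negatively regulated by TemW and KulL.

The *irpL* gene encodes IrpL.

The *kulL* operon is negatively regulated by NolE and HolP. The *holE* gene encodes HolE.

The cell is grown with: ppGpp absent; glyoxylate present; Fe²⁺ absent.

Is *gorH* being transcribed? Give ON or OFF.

Fe²⁺ is absent, so KulC is active.
With repressor KulC bound, *holE* is not transcribed.
So HolE is not produced.
With no repressor bound, *temW* is transcribed.
So TemW is produced and active.
ppGpp is absent, so NolE is inactive.
Glyoxylate is present, so HolP is active.
With repressor HolP bound, *kulL* is not transcribed.
So KulL is not produced.
With repressor TemW bound, *irpL* is not transcribed.
So IrpL is not produced.
Required activator IrpL is absent, so *gorH* is not transcribed.

OFF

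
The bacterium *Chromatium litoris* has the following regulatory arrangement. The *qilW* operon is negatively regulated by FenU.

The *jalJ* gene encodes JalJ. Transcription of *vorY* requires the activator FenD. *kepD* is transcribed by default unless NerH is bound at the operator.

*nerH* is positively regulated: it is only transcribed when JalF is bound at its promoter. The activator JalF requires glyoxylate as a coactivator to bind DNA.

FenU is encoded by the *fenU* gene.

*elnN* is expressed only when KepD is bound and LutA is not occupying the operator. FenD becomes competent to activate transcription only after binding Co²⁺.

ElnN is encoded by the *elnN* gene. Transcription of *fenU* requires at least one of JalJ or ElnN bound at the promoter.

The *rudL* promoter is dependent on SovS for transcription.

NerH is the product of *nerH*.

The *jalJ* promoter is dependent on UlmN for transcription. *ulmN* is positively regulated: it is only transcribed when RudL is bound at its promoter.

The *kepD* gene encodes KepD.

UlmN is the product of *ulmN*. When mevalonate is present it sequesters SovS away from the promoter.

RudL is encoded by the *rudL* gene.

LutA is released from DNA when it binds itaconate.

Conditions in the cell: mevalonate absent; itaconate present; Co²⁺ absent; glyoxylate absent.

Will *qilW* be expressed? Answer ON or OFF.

Mevalonate is absent, so SovS is active.
No repressor is bound and SovS is active, so *rudL* is transcribed.
So RudL is produced and active.
No repressor is bound and RudL is active, so *ulmN* is transcribed.
So UlmN is produced and active.
No repressor is bound and UlmN is active, so *jalJ* is transcribed.
So JalJ is produced and active.
Glyoxylate is absent, so JalF is inactive.
Required activator JalF is absent, so *nerH* is not transcribed.
So NerH is not produced.
With no repressor bound, *kepD* is transcribed.
So KepD is produced and active.
Itaconate is present, so LutA is inactive.
No repressor is bound and KepD is active, so *elnN* is transcribed.
So ElnN is produced and active.
Activator JalJ is present, so *fenU* is transcribed.
So FenU is produced and active.
With repressor FenU bound, *qilW* is not transcribed.

OFF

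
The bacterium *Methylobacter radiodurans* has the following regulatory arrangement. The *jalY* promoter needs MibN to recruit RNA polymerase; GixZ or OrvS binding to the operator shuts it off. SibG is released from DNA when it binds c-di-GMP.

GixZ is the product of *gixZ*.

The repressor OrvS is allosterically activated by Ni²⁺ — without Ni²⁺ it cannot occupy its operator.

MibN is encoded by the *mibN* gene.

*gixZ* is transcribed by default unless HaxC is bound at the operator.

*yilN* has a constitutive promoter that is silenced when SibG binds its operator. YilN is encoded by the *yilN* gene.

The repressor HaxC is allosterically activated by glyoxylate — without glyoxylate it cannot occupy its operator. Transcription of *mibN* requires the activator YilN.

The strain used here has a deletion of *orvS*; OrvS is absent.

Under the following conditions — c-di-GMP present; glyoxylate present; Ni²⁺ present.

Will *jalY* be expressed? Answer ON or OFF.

Glyoxylate is present, so HaxC is active.
With repressor HaxC bound, *gixZ* is not transcribed.
So GixZ is not produced.
c-di-GMP is present, so SibG is inactive.
With no repressor bound, *yilN* is transcribed.
So YilN is produced and active.
No repressor is bound and YilN is active, so *mibN* is transcribed.
So MibN is produced and active.
OrvS is non-functional in this strain, so it has no effect.
No repressor is bound and MibN is active, so *jalY* is transcribed.

ON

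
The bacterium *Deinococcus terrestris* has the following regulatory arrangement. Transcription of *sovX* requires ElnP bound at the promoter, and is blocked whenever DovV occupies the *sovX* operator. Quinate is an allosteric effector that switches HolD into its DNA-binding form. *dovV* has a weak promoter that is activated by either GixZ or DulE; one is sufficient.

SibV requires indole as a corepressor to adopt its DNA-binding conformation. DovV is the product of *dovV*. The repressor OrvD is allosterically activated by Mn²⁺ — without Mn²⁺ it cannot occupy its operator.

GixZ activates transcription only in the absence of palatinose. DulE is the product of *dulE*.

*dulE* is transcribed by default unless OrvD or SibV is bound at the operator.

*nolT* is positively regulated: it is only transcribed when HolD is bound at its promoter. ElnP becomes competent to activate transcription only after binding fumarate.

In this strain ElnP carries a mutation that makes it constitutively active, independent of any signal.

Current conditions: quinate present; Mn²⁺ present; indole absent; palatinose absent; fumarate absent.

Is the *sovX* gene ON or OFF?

OFF

Palatinose is absent, so GixZ is active.
Mn²⁺ is present, so OrvD is active.
Indole is absent, so SibV is inactive.
With repressor OrvD bound, *dulE* is not transcribed.
So DulE is not produced.
Activator GixZ is present, so *dovV* is transcribed.
So DovV is produced and active.
ElnP is constitutively active in this strain.
With repressor DovV bound, *sovX* is not transcribed.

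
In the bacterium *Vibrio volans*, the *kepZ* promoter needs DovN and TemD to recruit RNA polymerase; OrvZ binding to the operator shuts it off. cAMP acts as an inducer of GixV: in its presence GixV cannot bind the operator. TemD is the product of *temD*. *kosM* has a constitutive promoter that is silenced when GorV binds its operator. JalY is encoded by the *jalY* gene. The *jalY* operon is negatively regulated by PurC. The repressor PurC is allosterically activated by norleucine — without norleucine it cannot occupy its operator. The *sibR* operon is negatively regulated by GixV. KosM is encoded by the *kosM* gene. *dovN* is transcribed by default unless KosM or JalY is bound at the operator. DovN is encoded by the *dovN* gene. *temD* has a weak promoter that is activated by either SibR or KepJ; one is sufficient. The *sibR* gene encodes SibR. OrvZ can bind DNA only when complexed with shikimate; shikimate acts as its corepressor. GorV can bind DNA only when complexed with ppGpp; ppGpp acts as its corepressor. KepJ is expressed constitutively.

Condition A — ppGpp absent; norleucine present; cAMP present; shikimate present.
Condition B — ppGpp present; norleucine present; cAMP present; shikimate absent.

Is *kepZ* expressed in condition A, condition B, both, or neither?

B only

Condition A:
ppGpp is absent, so GorV is inactive.
With no repressor bound, *kosM* is transcribed.
So KosM is produced and active.
Norleucine is present, so PurC is active.
With repressor PurC bound, *jalY* is not transcribed.
So JalY is not produced.
With repressor KosM bound, *dovN* is not transcribed.
So DovN is not produced.
cAMP is present, so GixV is inactive.
With no repressor bound, *sibR* is transcribed.
So SibR is produced and active.
KepJ is produced constitutively and is active.
Activator SibR is present, so *temD* is transcribed.
So TemD is produced and active.
Shikimate is present, so OrvZ is active.
With repressor OrvZ bound, *kepZ* is not transcribed.
→ *kepZ* is OFF in A.
Condition B:
ppGpp is present, so GorV is active.
With repressor GorV bound, *kosM* is not transcribed.
So KosM is not produced.
Norleucine is present, so PurC is active.
With repressor PurC bound, *jalY* is not transcribed.
So JalY is not produced.
With no repressor bound, *dovN* is transcribed.
So DovN is produced and active.
cAMP is present, so GixV is inactive.
With no repressor bound, *sibR* is transcribed.
So SibR is produced and active.
KepJ is produced constitutively and is active.
Activator SibR is present, so *temD* is transcribed.
So TemD is produced and active.
Shikimate is absent, so OrvZ is inactive.
No repressor is bound and DovN and TemD are active, so *kepZ* is transcribed.
→ *kepZ* is ON in B.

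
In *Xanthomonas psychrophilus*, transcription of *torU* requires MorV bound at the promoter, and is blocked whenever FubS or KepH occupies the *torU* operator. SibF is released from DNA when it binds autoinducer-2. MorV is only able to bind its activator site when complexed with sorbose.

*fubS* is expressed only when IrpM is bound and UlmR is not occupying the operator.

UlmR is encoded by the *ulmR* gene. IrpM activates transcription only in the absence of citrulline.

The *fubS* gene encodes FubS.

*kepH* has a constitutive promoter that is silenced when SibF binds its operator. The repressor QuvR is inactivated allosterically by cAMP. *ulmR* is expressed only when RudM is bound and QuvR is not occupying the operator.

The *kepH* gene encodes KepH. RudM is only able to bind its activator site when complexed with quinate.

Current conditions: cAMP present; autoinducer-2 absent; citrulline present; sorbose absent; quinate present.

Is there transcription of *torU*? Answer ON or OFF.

Citrulline is present, so IrpM is inactive.
cAMP is present, so QuvR is inactive.
Quinate is present, so RudM is active.
No repressor is bound and RudM is active, so *ulmR* is transcribed.
So UlmR is produced and active.
With repressor UlmR bound, *fubS* is not transcribed.
So FubS is not produced.
Autoinducer-2 is absent, so SibF is active.
With repressor SibF bound, *kepH* is not transcribed.
So KepH is not produced.
Sorbose is absent, so MorV is inactive.
Required activator MorV is absent, so *torU* is not transcribed.

OFF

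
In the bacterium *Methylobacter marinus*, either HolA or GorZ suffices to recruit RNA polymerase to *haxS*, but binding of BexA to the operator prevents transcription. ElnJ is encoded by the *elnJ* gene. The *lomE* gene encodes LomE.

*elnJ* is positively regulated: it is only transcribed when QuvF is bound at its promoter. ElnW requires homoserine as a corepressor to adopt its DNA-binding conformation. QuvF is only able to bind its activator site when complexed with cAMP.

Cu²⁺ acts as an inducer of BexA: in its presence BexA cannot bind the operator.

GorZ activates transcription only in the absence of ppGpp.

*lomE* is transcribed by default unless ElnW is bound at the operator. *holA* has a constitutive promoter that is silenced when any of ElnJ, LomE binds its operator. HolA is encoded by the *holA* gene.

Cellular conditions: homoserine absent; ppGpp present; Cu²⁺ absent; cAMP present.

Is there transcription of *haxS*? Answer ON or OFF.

OFF

cAMP is present, so QuvF is active.
No repressor is bound and QuvF is active, so *elnJ* is transcribed.
So ElnJ is produced and active.
Homoserine is absent, so ElnW is inactive.
With no repressor bound, *lomE* is transcribed.
So LomE is produced and active.
With repressor ElnJ bound, *holA* is not transcribed.
So HolA is not produced.
Cu²⁺ is absent, so BexA is active.
ppGpp is present, so GorZ is inactive.
With repressor BexA bound, *haxS* is not transcribed.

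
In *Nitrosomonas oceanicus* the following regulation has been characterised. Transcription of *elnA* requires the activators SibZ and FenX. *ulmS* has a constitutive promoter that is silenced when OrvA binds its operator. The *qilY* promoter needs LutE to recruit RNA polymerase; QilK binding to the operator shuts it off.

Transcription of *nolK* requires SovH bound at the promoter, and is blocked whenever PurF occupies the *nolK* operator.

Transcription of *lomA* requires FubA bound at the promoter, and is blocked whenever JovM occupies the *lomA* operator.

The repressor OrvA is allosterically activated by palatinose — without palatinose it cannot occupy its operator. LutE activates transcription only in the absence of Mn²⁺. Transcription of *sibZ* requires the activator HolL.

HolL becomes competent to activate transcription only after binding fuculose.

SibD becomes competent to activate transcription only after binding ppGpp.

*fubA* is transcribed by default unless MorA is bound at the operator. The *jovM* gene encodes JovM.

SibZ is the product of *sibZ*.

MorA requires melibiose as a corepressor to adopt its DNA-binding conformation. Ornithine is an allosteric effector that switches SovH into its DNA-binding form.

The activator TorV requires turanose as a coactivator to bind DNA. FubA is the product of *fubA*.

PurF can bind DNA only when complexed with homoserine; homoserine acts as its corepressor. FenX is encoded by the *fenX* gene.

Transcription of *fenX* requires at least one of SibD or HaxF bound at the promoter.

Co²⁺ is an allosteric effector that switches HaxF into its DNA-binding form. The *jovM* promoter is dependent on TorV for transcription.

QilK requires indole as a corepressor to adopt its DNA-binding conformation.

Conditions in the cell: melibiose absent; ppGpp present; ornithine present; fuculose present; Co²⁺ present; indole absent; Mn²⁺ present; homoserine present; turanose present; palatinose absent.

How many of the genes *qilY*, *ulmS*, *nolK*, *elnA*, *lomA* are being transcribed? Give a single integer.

2

Indole is absent, so QilK is inactive.
Mn²⁺ is present, so LutE is inactive.
Required activator LutE is absent, so *qilY* is not transcribed.
→ *qilY* is OFF.
Palatinose is absent, so OrvA is inactive.
With no repressor bound, *ulmS* is transcribed.
→ *ulmS* is ON.
Homoserine is present, so PurF is active.
Ornithine is present, so SovH is active.
With repressor PurF bound, *nolK* is not transcribed.
→ *nolK* is OFF.
Fuculose is present, so HolL is active.
No repressor is bound and HolL is active, so *sibZ* is transcribed.
So SibZ is produced and active.
ppGpp is present, so SibD is active.
Co²⁺ is present, so HaxF is active.
Activator SibD is present, so *fenX* is transcribed.
So FenX is produced and active.
No repressor is bound and SibZ and FenX are active, so *elnA* is transcribed.
→ *elnA* is ON.
Turanose is present, so TorV is active.
No repressor is bound and TorV is active, so *jovM* is transcribed.
So JovM is produced and active.
Melibiose is absent, so MorA is inactive.
With no repressor bound, *fubA* is transcribed.
So FubA is produced and active.
With repressor JovM bound, *lomA* is not transcribed.
→ *lomA* is OFF.
2 of the 5 genes are transcribed.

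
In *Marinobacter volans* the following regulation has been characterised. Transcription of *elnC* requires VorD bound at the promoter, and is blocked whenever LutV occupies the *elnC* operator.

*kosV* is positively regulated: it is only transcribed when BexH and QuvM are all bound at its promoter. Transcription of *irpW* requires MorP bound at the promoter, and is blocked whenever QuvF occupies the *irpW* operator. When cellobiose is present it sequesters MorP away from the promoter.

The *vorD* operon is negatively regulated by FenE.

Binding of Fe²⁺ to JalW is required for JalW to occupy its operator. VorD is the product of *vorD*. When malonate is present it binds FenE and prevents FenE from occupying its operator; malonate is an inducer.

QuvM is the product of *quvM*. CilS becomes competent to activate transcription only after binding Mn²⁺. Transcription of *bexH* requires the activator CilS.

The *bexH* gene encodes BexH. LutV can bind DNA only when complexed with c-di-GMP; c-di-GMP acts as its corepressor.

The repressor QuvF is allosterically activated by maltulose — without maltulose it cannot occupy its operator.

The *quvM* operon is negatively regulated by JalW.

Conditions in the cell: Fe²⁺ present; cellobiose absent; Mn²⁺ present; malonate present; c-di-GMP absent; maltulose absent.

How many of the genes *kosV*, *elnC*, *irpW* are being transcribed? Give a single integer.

Mn²⁺ is present, so CilS is active.
No repressor is bound and CilS is active, so *bexH* is transcribed.
So BexH is produced and active.
Fe²⁺ is present, so JalW is active.
With repressor JalW bound, *quvM* is not transcribed.
So QuvM is not produced.
Required activator QuvM is absent, so *kosV* is not transcribed.
→ *kosV* is OFF.
c-di-GMP is absent, so LutV is inactive.
Malonate is present, so FenE is inactive.
With no repressor bound, *vorD* is transcribed.
So VorD is produced and active.
No repressor is bound and VorD is active, so *elnC* is transcribed.
→ *elnC* is ON.
Cellobiose is absent, so MorP is active.
Maltulose is absent, so QuvF is inactive.
No repressor is bound and MorP is active, so *irpW* is transcribed.
→ *irpW* is ON.
2 of the 3 genes are transcribed.

2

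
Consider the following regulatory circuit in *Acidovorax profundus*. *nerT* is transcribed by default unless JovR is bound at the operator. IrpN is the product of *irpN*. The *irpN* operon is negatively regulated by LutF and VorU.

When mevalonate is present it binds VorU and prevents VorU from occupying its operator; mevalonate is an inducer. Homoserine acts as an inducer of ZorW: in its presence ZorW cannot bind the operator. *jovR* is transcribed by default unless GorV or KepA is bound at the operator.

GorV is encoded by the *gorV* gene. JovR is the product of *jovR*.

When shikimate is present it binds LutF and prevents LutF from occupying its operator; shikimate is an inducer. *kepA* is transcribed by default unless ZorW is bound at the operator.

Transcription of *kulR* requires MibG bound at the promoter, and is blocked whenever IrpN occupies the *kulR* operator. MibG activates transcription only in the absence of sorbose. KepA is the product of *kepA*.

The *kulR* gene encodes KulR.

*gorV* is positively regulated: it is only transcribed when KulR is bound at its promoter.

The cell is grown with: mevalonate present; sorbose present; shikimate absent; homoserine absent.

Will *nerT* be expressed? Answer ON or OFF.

OFF

Shikimate is absent, so LutF is active.
Mevalonate is present, so VorU is inactive.
With repressor LutF bound, *irpN* is not transcribed.
So IrpN is not produced.
Sorbose is present, so MibG is inactive.
Required activator MibG is absent, so *kulR* is not transcribed.
So KulR is not produced.
Required activator KulR is absent, so *gorV* is not transcribed.
So GorV is not produced.
Homoserine is absent, so ZorW is active.
With repressor ZorW bound, *kepA* is not transcribed.
So KepA is not produced.
With no repressor bound, *jovR* is transcribed.
So JovR is produced and active.
With repressor JovR bound, *nerT* is not transcribed.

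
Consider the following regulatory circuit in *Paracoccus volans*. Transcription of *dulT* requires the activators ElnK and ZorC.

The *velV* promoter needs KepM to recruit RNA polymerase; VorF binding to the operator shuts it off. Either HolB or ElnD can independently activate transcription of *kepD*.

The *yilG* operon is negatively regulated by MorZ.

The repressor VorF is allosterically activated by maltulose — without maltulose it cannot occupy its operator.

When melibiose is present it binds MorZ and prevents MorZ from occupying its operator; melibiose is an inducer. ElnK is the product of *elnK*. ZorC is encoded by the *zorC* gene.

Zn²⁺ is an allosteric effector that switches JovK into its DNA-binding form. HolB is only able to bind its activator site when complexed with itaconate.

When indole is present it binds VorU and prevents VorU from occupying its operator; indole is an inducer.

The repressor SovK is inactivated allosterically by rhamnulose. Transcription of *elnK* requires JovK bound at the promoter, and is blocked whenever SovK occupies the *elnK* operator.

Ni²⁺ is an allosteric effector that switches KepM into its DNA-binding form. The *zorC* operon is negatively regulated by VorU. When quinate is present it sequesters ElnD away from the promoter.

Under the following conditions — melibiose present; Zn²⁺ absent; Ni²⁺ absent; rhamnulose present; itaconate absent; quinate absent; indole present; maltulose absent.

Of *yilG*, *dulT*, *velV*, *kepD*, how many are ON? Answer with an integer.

Melibiose is present, so MorZ is inactive.
With no repressor bound, *yilG* is transcribed.
→ *yilG* is ON.
Rhamnulose is present, so SovK is inactive.
Zn²⁺ is absent, so JovK is inactive.
Required activator JovK is absent, so *elnK* is not transcribed.
So ElnK is not produced.
Indole is present, so VorU is inactive.
With no repressor bound, *zorC* is transcribed.
So ZorC is produced and active.
Required activator ElnK is absent, so *dulT* is not transcribed.
→ *dulT* is OFF.
Maltulose is absent, so VorF is inactive.
Ni²⁺ is absent, so KepM is inactive.
Required activator KepM is absent, so *velV* is not transcribed.
→ *velV* is OFF.
Itaconate is absent, so HolB is inactive.
Quinate is absent, so ElnD is active.
Activator ElnD is present, so *kepD* is transcribed.
→ *kepD* is ON.
2 of the 4 genes are transcribed.

2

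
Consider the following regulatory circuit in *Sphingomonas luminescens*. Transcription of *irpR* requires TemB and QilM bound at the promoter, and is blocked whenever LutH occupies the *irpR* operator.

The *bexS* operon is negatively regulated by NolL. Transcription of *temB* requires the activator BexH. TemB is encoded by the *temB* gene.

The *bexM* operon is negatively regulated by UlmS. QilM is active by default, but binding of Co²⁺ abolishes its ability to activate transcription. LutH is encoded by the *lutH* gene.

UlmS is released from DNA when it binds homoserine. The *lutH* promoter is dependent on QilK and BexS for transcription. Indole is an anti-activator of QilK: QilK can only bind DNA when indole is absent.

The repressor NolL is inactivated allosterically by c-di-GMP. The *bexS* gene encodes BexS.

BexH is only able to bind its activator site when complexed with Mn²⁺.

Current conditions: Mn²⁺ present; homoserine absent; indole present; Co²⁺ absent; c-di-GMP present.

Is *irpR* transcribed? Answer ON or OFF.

ON

Indole is present, so QilK is inactive.
c-di-GMP is present, so NolL is inactive.
With no repressor bound, *bexS* is transcribed.
So BexS is produced and active.
Required activator QilK is absent, so *lutH* is not transcribed.
So LutH is not produced.
Mn²⁺ is present, so BexH is active.
No repressor is bound and BexH is active, so *temB* is transcribed.
So TemB is produced and active.
Co²⁺ is absent, so QilM is active.
No repressor is bound and TemB and QilM are active, so *irpR* is transcribed.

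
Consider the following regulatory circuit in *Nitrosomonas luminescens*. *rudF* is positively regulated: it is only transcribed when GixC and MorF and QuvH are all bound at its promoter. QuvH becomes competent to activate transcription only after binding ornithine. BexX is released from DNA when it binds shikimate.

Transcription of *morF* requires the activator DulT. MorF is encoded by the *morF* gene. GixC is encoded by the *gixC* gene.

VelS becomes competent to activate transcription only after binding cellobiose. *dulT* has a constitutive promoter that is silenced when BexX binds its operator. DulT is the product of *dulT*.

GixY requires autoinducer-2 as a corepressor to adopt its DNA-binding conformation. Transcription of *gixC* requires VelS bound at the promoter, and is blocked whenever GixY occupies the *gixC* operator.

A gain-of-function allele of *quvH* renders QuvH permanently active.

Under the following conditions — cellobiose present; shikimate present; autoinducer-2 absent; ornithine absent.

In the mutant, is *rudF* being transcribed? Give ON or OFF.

Cellobiose is present, so VelS is active.
Autoinducer-2 is absent, so GixY is inactive.
No repressor is bound and VelS is active, so *gixC* is transcribed.
So GixC is produced and active.
Shikimate is present, so BexX is inactive.
With no repressor bound, *dulT* is transcribed.
So DulT is produced and active.
No repressor is bound and DulT is active, so *morF* is transcribed.
So MorF is produced and active.
QuvH is constitutively active in this strain.
No repressor is bound and GixC and MorF and QuvH are active, so *rudF* is transcribed.

ON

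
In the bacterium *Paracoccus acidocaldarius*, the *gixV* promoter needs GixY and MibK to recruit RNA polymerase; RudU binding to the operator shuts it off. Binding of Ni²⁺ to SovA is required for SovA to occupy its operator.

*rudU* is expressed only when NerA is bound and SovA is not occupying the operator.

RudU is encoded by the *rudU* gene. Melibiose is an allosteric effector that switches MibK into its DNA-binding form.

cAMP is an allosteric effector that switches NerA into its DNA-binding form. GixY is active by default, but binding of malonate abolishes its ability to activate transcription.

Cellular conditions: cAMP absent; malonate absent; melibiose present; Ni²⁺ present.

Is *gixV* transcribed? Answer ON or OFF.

ON

Malonate is absent, so GixY is active.
cAMP is absent, so NerA is inactive.
Ni²⁺ is present, so SovA is active.
With repressor SovA bound, *rudU* is not transcribed.
So RudU is not produced.
Melibiose is present, so MibK is active.
No repressor is bound and GixY and MibK are active, so *gixV* is transcribed.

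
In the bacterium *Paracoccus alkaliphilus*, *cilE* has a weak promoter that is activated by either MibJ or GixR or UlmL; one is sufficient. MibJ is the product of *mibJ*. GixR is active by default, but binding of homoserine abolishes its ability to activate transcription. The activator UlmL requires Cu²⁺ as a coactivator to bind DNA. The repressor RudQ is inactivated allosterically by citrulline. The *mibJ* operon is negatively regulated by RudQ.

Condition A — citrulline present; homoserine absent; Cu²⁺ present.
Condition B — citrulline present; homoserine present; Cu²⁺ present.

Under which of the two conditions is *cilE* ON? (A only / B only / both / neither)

both

Condition A:
Citrulline is present, so RudQ is inactive.
With no repressor bound, *mibJ* is transcribed.
So MibJ is produced and active.
Homoserine is absent, so GixR is active.
Cu²⁺ is present, so UlmL is active.
Activator MibJ is present, so *cilE* is transcribed.
→ *cilE* is ON in A.
Condition B:
Citrulline is present, so RudQ is inactive.
With no repressor bound, *mibJ* is transcribed.
So MibJ is produced and active.
Homoserine is present, so GixR is inactive.
Cu²⁺ is present, so UlmL is active.
Activator MibJ is present, so *cilE* is transcribed.
→ *cilE* is ON in B.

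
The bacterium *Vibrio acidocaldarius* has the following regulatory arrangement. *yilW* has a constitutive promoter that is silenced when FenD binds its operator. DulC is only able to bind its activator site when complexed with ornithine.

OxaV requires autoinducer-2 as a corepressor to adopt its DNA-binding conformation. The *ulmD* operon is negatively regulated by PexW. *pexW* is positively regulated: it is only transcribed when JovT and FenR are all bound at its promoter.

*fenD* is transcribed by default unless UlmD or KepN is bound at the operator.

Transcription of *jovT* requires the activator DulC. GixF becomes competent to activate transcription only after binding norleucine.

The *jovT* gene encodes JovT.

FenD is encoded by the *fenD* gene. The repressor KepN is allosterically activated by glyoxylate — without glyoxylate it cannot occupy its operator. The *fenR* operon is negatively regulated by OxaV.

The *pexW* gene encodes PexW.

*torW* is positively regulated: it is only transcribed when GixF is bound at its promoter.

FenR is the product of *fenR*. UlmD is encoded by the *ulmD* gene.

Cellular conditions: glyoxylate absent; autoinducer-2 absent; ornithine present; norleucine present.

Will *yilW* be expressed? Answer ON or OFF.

Ornithine is present, so DulC is active.
No repressor is bound and DulC is active, so *jovT* is transcribed.
So JovT is produced and active.
Autoinducer-2 is absent, so OxaV is inactive.
With no repressor bound, *fenR* is transcribed.
So FenR is produced and active.
No repressor is bound and JovT and FenR are active, so *pexW* is transcribed.
So PexW is produced and active.
With repressor PexW bound, *ulmD* is not transcribed.
So UlmD is not produced.
Glyoxylate is absent, so KepN is inactive.
With no repressor bound, *fenD* is transcribed.
So FenD is produced and active.
With repressor FenD bound, *yilW* is not transcribed.

OFF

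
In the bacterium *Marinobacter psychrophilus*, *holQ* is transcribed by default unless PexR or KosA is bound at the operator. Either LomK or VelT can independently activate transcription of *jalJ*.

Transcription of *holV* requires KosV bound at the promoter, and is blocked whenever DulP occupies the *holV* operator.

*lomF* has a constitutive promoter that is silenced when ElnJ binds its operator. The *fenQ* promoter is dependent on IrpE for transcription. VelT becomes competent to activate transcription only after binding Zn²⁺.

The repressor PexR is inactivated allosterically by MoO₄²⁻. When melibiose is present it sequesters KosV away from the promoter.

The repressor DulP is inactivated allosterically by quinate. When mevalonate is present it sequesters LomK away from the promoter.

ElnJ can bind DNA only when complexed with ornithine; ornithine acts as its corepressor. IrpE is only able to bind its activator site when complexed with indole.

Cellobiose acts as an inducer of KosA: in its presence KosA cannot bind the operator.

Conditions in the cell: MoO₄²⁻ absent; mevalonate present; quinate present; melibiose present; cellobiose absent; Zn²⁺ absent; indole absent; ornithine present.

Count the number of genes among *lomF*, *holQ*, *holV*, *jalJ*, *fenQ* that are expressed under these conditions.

Ornithine is present, so ElnJ is active.
With repressor ElnJ bound, *lomF* is not transcribed.
→ *lomF* is OFF.
MoO₄²⁻ is absent, so PexR is active.
Cellobiose is absent, so KosA is active.
With repressor PexR bound, *holQ* is not transcribed.
→ *holQ* is OFF.
Melibiose is present, so KosV is inactive.
Quinate is present, so DulP is inactive.
Required activator KosV is absent, so *holV* is not transcribed.
→ *holV* is OFF.
Mevalonate is present, so LomK is inactive.
Zn²⁺ is absent, so VelT is inactive.
No activator is available at the *jalJ* promoter, so *jalJ* is not transcribed.
→ *jalJ* is OFF.
Indole is absent, so IrpE is inactive.
Required activator IrpE is absent, so *fenQ* is not transcribed.
→ *fenQ* is OFF.
0 of the 5 genes are transcribed.

0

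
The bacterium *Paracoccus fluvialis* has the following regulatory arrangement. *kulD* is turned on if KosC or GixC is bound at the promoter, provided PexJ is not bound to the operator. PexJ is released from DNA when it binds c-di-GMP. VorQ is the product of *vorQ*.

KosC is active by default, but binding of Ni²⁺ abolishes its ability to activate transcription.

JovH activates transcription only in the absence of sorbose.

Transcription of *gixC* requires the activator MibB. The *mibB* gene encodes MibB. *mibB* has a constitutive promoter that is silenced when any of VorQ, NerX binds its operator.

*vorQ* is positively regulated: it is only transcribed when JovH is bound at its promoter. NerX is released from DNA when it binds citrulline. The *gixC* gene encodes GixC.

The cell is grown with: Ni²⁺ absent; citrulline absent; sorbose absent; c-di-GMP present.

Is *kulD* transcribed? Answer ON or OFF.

ON

Ni²⁺ is absent, so KosC is active.
c-di-GMP is present, so PexJ is inactive.
Sorbose is absent, so JovH is active.
No repressor is bound and JovH is active, so *vorQ* is transcribed.
So VorQ is produced and active.
Citrulline is absent, so NerX is active.
With repressor VorQ bound, *mibB* is not transcribed.
So MibB is not produced.
Required activator MibB is absent, so *gixC* is not transcribed.
So GixC is not produced.
Activator KosC is present, so *kulD* is transcribed.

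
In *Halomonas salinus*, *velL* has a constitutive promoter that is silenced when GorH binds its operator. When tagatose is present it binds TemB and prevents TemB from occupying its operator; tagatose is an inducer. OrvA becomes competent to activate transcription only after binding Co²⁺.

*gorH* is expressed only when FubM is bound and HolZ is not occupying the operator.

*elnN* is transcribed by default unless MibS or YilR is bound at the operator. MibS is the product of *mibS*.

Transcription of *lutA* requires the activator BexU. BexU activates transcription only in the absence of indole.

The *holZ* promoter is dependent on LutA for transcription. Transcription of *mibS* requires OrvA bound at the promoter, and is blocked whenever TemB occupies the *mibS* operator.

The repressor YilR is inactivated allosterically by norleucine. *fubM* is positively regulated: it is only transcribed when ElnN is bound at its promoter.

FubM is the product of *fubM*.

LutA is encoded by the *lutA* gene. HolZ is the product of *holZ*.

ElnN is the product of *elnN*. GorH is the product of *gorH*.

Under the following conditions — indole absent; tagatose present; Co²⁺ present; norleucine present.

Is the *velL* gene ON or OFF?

ON

Co²⁺ is present, so OrvA is active.
Tagatose is present, so TemB is inactive.
No repressor is bound and OrvA is active, so *mibS* is transcribed.
So MibS is produced and active.
Norleucine is present, so YilR is inactive.
With repressor MibS bound, *elnN* is not transcribed.
So ElnN is not produced.
Required activator ElnN is absent, so *fubM* is not transcribed.
So FubM is not produced.
Indole is absent, so BexU is active.
No repressor is bound and BexU is active, so *lutA* is transcribed.
So LutA is produced and active.
No repressor is bound and LutA is active, so *holZ* is transcribed.
So HolZ is produced and active.
With repressor HolZ bound, *gorH* is not transcribed.
So GorH is not produced.
With no repressor bound, *velL* is transcribed.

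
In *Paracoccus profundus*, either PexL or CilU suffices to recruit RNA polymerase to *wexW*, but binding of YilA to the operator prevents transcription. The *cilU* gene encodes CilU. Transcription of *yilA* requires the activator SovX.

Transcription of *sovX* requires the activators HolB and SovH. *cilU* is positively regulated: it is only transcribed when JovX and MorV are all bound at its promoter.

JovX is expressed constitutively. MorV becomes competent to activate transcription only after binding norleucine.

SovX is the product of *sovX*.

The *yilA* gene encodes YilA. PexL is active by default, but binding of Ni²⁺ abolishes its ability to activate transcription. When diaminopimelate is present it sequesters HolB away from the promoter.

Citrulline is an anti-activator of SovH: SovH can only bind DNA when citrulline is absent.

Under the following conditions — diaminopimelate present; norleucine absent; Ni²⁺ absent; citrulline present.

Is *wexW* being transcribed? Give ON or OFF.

ON

Ni²⁺ is absent, so PexL is active.
JovX is produced constitutively and is active.
Norleucine is absent, so MorV is inactive.
Required activator MorV is absent, so *cilU* is not transcribed.
So CilU is not produced.
Diaminopimelate is present, so HolB is inactive.
Citrulline is present, so SovH is inactive.
Required activator HolB is absent, so *sovX* is not transcribed.
So SovX is not produced.
Required activator SovX is absent, so *yilA* is not transcribed.
So YilA is not produced.
Activator PexL is present, so *wexW* is transcribed.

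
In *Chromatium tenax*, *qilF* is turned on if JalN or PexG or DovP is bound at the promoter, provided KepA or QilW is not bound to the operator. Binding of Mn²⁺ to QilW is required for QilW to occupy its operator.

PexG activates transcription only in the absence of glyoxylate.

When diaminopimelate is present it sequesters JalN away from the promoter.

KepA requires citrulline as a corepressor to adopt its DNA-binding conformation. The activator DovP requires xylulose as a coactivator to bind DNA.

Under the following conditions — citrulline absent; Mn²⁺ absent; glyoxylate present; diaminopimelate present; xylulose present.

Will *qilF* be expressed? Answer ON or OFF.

ON

Citrulline is absent, so KepA is inactive.
Mn²⁺ is absent, so QilW is inactive.
Diaminopimelate is present, so JalN is inactive.
Glyoxylate is present, so PexG is inactive.
Xylulose is present, so DovP is active.
Activator DovP is present, so *qilF* is transcribed.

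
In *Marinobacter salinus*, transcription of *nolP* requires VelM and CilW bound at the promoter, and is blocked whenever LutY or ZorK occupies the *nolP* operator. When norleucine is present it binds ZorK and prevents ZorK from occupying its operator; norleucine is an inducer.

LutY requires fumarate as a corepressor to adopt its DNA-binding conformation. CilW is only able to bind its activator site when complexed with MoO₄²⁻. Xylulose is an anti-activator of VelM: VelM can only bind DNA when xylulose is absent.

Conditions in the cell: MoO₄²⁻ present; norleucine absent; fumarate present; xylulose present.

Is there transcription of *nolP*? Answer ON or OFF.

OFF

Xylulose is present, so VelM is inactive.
Fumarate is present, so LutY is active.
Norleucine is absent, so ZorK is active.
MoO₄²⁻ is present, so CilW is active.
With repressor LutY bound, *nolP* is not transcribed.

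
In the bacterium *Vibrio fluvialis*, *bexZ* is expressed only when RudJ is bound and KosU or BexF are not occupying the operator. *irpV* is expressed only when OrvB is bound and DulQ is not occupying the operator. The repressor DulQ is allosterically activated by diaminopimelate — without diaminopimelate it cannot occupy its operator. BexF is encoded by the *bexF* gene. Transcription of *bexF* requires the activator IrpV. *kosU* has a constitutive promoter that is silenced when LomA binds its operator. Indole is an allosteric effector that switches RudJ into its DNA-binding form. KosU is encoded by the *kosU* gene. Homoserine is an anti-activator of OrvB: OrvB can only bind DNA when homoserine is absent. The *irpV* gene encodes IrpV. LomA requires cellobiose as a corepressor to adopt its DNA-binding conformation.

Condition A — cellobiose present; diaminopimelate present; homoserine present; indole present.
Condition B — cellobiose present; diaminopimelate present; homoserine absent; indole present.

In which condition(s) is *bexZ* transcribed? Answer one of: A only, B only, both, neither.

both

Condition A:
Cellobiose is present, so LomA is active.
With repressor LomA bound, *kosU* is not transcribed.
So KosU is not produced.
Diaminopimelate is present, so DulQ is active.
Homoserine is present, so OrvB is inactive.
With repressor DulQ bound, *irpV* is not transcribed.
So IrpV is not produced.
Required activator IrpV is absent, so *bexF* is not transcribed.
So BexF is not produced.
Indole is present, so RudJ is active.
No repressor is bound and RudJ is active, so *bexZ* is transcribed.
→ *bexZ* is ON in A.
Condition B:
Cellobiose is present, so LomA is active.
With repressor LomA bound, *kosU* is not transcribed.
So KosU is not produced.
Diaminopimelate is present, so DulQ is active.
Homoserine is absent, so OrvB is active.
With repressor DulQ bound, *irpV* is not transcribed.
So IrpV is not produced.
Required activator IrpV is absent, so *bexF* is not transcribed.
So BexF is not produced.
Indole is present, so RudJ is active.
No repressor is bound and RudJ is active, so *bexZ* is transcribed.
→ *bexZ* is ON in B.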